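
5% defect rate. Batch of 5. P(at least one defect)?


P(all good) = (19/20)^5 = 2476099/3200000
P(≥1 defect) = 723901/3200000

P = 723901/3200000 ≈ 22.62%


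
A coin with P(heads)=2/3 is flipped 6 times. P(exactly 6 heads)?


Binomial: P(X=6) = C(6,6)×p^6×(1-p)^0
= 1 × 64/729 × 1 = 64/729

P(X=6) = 64/729 ≈ 8.78%


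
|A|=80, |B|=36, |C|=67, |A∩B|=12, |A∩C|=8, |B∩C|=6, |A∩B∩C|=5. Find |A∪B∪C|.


|A∪B∪C| = 80+36+67-12-8-6+5 = 162

|A∪B∪C| = 162


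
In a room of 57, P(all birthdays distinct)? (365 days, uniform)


P(all different) = Π(365-i)/365 for i=0..56
= (365/365)×(364/365)×...×(309/365)
= 0.009878

P ≈ 0.0099 ≈ 0.99%


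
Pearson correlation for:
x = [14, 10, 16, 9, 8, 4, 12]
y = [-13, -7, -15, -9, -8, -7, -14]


n=7, Σx=73, Σy=-73, Σxy=-833, Σx²=857, Σy²=833
r = (7×(-833) - 73×(-73))/√((7×857 - 73²)(7×833 - (-73)²))
= -502/√(670×502) = -502/√336340 ≈ -502/579.9483 ≈ -0.8656

r ≈ -0.8656


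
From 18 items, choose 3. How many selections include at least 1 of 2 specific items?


Complement: C(18,3) - C(16,3) = 816 - 560 = 256

256


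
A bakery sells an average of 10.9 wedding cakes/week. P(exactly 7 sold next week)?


Poisson(λ=10.9): P(X=7) = e^(-λ)×λ^k/k!
= e^(-10.9) × 10.9^7 / 7!
≈ 1.8458234e-05 × 18280391.2082 / 5040 ≈ 0.066949

P(X=7) ≈ 0.066949 ≈ 6.69%


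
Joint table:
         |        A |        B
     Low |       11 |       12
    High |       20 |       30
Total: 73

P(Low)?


P(Low) = (11+12)/73 = 23/73

P(Low) = 23/73 ≈ 31.51%


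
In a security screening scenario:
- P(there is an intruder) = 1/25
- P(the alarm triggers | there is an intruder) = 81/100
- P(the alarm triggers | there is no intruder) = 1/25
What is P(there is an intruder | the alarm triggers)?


Using Bayes' theorem:
P(A|B) = P(B|A)·P(A) / P(B)

P(the alarm triggers) = 81/100 × 1/25 + 1/25 × 24/25
= 81/2500 + 24/625 = 177/2500

P(there is an intruder|the alarm triggers) = (81/2500) / (177/2500) = 27/59

P(there is an intruder|the alarm triggers) = 27/59 ≈ 45.76%


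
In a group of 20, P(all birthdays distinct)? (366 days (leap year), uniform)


P(all different) = Π(366-i)/366 for i=0..19
= (366/366)×(365/366)×...×(347/366)
= 0.589430

P ≈ 0.5894 ≈ 58.94%


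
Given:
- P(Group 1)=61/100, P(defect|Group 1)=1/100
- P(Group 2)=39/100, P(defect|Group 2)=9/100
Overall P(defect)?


P(B) = Σ P(B|Aᵢ)×P(Aᵢ)
  1/100×61/100 = 61/10000
  9/100×39/100 = 351/10000
Sum = 103/2500

P(defect) = 103/2500 ≈ 4.12%


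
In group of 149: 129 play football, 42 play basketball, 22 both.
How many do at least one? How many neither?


|A∪B| = 129+42-22 = 149
Neither = 149-149 = 0

At least one: 149; Neither: 0


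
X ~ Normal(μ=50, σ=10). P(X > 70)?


z = (70-50)/10 = 2.0
P(X > 70) = 1 - P(Z ≤ 2.0) = 1 - 0.9772 = 0.0228

P(X > 70) ≈ 0.0228


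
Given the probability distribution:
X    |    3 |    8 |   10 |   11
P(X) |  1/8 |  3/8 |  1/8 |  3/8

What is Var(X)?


E[X] = 35/4
E[X²] = 83
Var(X) = E[X²] - (E[X])² = 83 - 1225/16 = 103/16

Var(X) = 103/16 ≈ 6.4375


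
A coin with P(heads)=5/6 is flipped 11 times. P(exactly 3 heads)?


Binomial: P(X=3) = C(11,3)×p^3×(1-p)^8
= 165 × 125/216 × 1/1679616 = 6875/120932352

P(X=3) = 6875/120932352 ≈ 0.01%


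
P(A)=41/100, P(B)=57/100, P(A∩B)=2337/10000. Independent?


P(A)×P(B) = 2337/10000
P(A∩B) = 2337/10000
Equal ✓ → Independent

Yes, independent


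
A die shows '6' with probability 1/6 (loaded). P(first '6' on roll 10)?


Geometric: P(X=10) = (1-p)^(k-1)×p = (5/6)^9×1/6 = 1953125/60466176

P(X=10) = 1953125/60466176 ≈ 3.23%


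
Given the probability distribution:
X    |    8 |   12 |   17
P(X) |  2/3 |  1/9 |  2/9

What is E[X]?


E[X] = Σ x·P(X=x)
= (8)×(2/3) + (12)×(1/9) + (17)×(2/9)
= 94/9

E[X] = 94/9


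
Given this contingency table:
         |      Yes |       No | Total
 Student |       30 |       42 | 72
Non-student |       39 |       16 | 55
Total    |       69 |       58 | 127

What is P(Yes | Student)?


P(Yes | Student) = 30/(30+42) = 30/72 = 5/12

P(Yes|Student) = 5/12 ≈ 41.67%


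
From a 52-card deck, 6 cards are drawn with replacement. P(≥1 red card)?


P(not a red card) = 26/52 = 1/2
P(none in 6 draws) = (1/2)^6 = 1/64
P(≥1 red card) = 1 - 1/64 = 63/64

P = 63/64 ≈ 98.44%


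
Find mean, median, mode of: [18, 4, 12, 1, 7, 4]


Sorted: [1, 4, 4, 7, 12, 18]
Mean = 46/6 = 23/3
Median = 11/2
Freq: {18: 1, 4: 2, 12: 1, 1: 1, 7: 1}
Mode: [4]

Mean=23/3, Median=11/2, Mode=4


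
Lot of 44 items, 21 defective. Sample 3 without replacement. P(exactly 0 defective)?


Hypergeometric: C(21,0)×C(23,3)/C(44,3)
= 1×1771/13244 = 23/172

P(X=0) = 23/172 ≈ 13.37%


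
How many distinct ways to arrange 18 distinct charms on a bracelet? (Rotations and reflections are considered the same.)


Free circular arrangements: rotations and reflections both identified.
(n-1)!/2 = 17!/2 = 355687428096000/2 = 177843714048000

177843714048000


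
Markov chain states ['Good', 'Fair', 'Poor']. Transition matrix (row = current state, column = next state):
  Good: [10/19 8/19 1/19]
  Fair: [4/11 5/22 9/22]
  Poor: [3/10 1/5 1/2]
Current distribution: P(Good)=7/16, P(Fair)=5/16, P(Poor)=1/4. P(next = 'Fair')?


P(next=Fair) = Σᵢ P(now=i)×P(i→Fair)
= 7/16×8/19 + 5/16×5/22 + 1/4×1/5
= 7/38 + 25/352 + 1/20 = 10207/33440

P = 10207/33440 ≈ 0.3052


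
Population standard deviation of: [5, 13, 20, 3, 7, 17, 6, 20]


Mean = 91/8
  (5-91/8)²=2601/64
  (13-91/8)²=169/64
  (20-91/8)²=4761/64
  (3-91/8)²=4489/64
  (7-91/8)²=1225/64
  (17-91/8)²=2025/64
  (6-91/8)²=1849/64
  (20-91/8)²=4761/64
Σ(x-μ)² = 2735/8
σ² = (2735/8)/8 = 2735/64

σ = √(2735/64) ≈ 6.5372


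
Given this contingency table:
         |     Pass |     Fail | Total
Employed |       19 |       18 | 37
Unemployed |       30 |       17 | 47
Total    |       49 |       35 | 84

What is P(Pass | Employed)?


P(Pass | Employed) = 19/(19+18) = 19/37

P(Pass|Employed) = 19/37 ≈ 51.35%


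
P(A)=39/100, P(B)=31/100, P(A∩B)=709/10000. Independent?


P(A)×P(B) = 1209/10000
P(A∩B) = 709/10000
Not equal → NOT independent

No, not independent


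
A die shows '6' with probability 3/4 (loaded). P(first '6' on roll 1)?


Geometric: P(X=1) = (1-p)^(k-1)×p = (1/4)^0×3/4 = 3/4

P(X=1) = 3/4 ≈ 75.00%


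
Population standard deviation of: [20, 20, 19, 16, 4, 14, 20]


Mean = 113/7
  (20-113/7)²=729/49
  (20-113/7)²=729/49
  (19-113/7)²=400/49
  (16-113/7)²=1/49
  (4-113/7)²=7225/49
  (14-113/7)²=225/49
  (20-113/7)²=729/49
Σ(x-μ)² = 1434/7
σ² = (1434/7)/7 = 1434/49

σ = √(1434/49) ≈ 5.4097


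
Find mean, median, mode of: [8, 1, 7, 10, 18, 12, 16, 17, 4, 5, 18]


Sorted: [1, 4, 5, 7, 8, 10, 12, 16, 17, 18, 18]
Mean = 116/11
Median = 10
Freq: {8: 1, 1: 1, 7: 1, 10: 1, 18: 2, 12: 1, 16: 1, 17: 1, 4: 1, 5: 1}
Mode: [18]

Mean=116/11, Median=10, Mode=18


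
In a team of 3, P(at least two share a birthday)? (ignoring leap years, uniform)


P(all different) = Π(365-i)/365 for i=0..2
= 0.991796
P(match) = 1 - 0.991796 = 0.008204

P ≈ 0.0082 ≈ 0.82%


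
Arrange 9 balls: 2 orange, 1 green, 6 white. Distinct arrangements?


9!/(2!×1!×6!) = 252

252


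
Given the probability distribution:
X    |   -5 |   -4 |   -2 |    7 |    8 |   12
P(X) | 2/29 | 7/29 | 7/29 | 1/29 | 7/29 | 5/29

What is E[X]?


E[X] = Σ x·P(X=x)
= (-5)×(2/29) + (-4)×(7/29) + (-2)×(7/29) + (7)×(1/29) + (8)×(7/29) + (12)×(5/29)
= 71/29

E[X] = 71/29


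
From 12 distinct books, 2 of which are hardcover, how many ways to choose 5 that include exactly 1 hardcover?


Choose 1 of the 2 hardcovers and 4 of the other 10 books:
C(2,1)×C(10,4) = 2×210 = 420

420


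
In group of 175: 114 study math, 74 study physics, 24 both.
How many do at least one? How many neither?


|A∪B| = 114+74-24 = 164
Neither = 175-164 = 11

At least one: 164; Neither: 11


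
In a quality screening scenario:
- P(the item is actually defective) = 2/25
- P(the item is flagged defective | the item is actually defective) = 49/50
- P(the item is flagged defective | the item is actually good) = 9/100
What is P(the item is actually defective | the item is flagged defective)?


Using Bayes' theorem:
P(A|B) = P(B|A)·P(A) / P(B)

P(the item is flagged defective) = 49/50 × 2/25 + 9/100 × 23/25
= 49/625 + 207/2500 = 403/2500

P(the item is actually defective|the item is flagged defective) = (49/625) / (403/2500) = 196/403

P(the item is actually defective|the item is flagged defective) = 196/403 ≈ 48.64%


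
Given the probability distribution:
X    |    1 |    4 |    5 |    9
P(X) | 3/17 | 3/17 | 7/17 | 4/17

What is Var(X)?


E[X] = 86/17
E[X²] = 550/17
Var(X) = E[X²] - (E[X])² = 550/17 - 7396/289 = 1954/289

Var(X) = 1954/289 ≈ 6.7612


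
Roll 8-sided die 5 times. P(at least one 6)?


P(no 6)^5 = (7/8)^5 = 16807/32768
P(≥1) = 1 - 16807/32768 = 15961/32768

P = 15961/32768 ≈ 48.71%


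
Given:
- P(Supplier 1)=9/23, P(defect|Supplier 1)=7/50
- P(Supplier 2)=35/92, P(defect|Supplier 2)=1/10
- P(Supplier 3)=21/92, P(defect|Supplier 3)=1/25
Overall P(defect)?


P(B) = Σ P(B|Aᵢ)×P(Aᵢ)
  7/50×9/23 = 63/1150
  1/10×35/92 = 7/184
  1/25×21/92 = 21/2300
Sum = 469/4600

P(defect) = 469/4600 ≈ 10.20%


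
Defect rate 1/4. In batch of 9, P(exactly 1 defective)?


Binomial: P(X=1) = C(9,1)×p^1×(1-p)^8
= 9 × 1/4 × 6561/65536 = 59049/262144

P(X=1) = 59049/262144 ≈ 22.53%


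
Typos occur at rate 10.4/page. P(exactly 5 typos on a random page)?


Poisson(λ=10.4): P(X=5) = e^(-λ)×λ^k/k!
= e^(-10.4) × 10.4^5 / 5!
≈ 3.043248301e-05 × 121665.29024 / 120 ≈ 0.030855

P(X=5) ≈ 0.030855 ≈ 3.09%


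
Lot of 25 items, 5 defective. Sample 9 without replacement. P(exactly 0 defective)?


Hypergeometric: C(5,0)×C(20,9)/C(25,9)
= 1×167960/2042975 = 104/1265

P(X=0) = 104/1265 ≈ 8.22%


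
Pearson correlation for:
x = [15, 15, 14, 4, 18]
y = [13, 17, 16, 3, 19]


n=5, Σx=66, Σy=68, Σxy=1028, Σx²=986, Σy²=1084
r = (5×1028 - 66×68)/√((5×986 - 66²)(5×1084 - 68²))
= 652/√(574×796) = 652/√456904 ≈ 652/675.9467 ≈ 0.9646

r ≈ 0.9646


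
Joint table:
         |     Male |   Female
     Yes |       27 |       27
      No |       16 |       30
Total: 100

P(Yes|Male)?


P(Yes|Male) = 27/(27+16) = 27/43

P = 27/43 ≈ 62.79%


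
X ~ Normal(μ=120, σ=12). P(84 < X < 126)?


z₁=(84-120)/12=-3.0, z₂=(126-120)/12=0.5
P = Φ(0.5) - Φ(-3.0) = 0.691462 - 0.001350 = 0.690112 ≈ 0.6901

P(84 < X < 126) ≈ 0.6901


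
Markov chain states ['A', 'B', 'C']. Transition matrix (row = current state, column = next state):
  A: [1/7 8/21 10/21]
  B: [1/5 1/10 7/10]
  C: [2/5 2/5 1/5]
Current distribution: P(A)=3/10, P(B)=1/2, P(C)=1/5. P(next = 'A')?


P(next=A) = Σᵢ P(now=i)×P(i→A)
= 3/10×1/7 + 1/2×1/5 + 1/5×2/5
= 3/70 + 1/10 + 2/25 = 39/175

P = 39/175 ≈ 0.2229


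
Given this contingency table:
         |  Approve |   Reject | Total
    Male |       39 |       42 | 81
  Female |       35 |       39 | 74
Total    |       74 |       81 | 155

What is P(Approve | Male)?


P(Approve | Male) = 39/(39+42) = 39/81 = 13/27

P(Approve|Male) = 13/27 ≈ 48.15%


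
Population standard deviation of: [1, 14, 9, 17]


Mean = 41/4
  (1-41/4)²=1369/16
  (14-41/4)²=225/16
  (9-41/4)²=25/16
  (17-41/4)²=729/16
Σ(x-μ)² = 587/4
σ² = (587/4)/4 = 587/16

σ = √(587/16) ≈ 6.0570


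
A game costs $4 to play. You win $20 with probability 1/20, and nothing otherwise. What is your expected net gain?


E[gain] = (20-4)×1/20 + (-4)×19/20
= 4/5 - 19/5 = -3

Expected net gain = $-3 ≈ $-3.00


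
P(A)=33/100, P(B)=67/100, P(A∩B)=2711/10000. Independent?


P(A)×P(B) = 2211/10000
P(A∩B) = 2711/10000
Not equal → NOT independent

No, not independent


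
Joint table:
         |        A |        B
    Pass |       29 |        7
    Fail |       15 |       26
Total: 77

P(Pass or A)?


P(Pass∨A) = P(Pass) + P(A) - P(Pass∧A)
= (36 + 44 - 29)/77 = 51/77

P = 51/77 ≈ 66.23%


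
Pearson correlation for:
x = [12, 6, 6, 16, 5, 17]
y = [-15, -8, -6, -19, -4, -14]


n=6, Σx=62, Σy=-66, Σxy=-826, Σx²=786, Σy²=898
r = (6×(-826) - 62×(-66))/√((6×786 - 62²)(6×898 - (-66)²))
= -864/√(872×1032) = -864/√899904 ≈ -864/948.6327 ≈ -0.9108

r ≈ -0.9108


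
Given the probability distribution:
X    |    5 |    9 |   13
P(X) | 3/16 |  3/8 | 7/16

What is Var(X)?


E[X] = 10
E[X²] = 109
Var(X) = E[X²] - (E[X])² = 109 - 100 = 9

Var(X) = 9 ≈ 9.0000


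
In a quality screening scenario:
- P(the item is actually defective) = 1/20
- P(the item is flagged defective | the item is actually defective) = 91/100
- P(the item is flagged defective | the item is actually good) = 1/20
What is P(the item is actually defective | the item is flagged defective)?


Using Bayes' theorem:
P(A|B) = P(B|A)·P(A) / P(B)

P(the item is flagged defective) = 91/100 × 1/20 + 1/20 × 19/20
= 91/2000 + 19/400 = 93/1000

P(the item is actually defective|the item is flagged defective) = (91/2000) / (93/1000) = 91/186

P(the item is actually defective|the item is flagged defective) = 91/186 ≈ 48.92%


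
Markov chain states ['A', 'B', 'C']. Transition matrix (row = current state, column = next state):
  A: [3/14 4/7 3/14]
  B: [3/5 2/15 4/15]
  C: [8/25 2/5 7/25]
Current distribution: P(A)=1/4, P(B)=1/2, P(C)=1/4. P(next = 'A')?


P(next=A) = Σᵢ P(now=i)×P(i→A)
= 1/4×3/14 + 1/2×3/5 + 1/4×8/25
= 3/56 + 3/10 + 2/25 = 607/1400

P = 607/1400 ≈ 0.4336


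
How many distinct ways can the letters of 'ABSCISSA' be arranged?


Letters: 8, freq: {'A': 2, 'B': 1, 'S': 3, 'C': 1, 'I': 1}
8!/(2!×1!×3!×1!×1!) = 40320/12 = 3360

3360


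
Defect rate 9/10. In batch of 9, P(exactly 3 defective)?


Binomial: P(X=3) = C(9,3)×p^3×(1-p)^6
= 84 × 729/1000 × 1/1000000 = 15309/250000000

P(X=3) = 15309/250000000 ≈ 0.01%


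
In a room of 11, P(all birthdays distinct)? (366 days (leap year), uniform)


P(all different) = Π(366-i)/366 for i=0..10
= (366/366)×(365/366)×...×(356/366)
= 0.859219

P ≈ 0.8592 ≈ 85.92%


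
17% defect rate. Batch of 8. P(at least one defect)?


P(all good) = (83/100)^8 = 2252292232139041/10000000000000000
P(≥1 defect) = 7747707767860959/10000000000000000

P = 7747707767860959/10000000000000000 ≈ 77.48%


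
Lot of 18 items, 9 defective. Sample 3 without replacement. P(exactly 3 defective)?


Hypergeometric: C(9,3)×C(9,0)/C(18,3)
= 84×1/816 = 7/68

P(X=3) = 7/68 ≈ 10.29%


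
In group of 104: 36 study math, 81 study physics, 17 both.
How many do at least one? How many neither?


|A∪B| = 36+81-17 = 100
Neither = 104-100 = 4

At least one: 100; Neither: 4


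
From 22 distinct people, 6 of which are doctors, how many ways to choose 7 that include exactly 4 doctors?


Choose 4 of the 6 doctors and 3 of the other 16 people:
C(6,4)×C(16,3) = 15×560 = 8400

8400


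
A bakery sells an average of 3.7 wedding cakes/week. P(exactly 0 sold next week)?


Poisson(λ=3.7): P(X=0) = e^(-λ)×λ^k/k!
= e^(-3.7) × 3.7^0 / 0!
≈ 0.02472352647 × 1 / 1 ≈ 0.024724

P(X=0) ≈ 0.024724 ≈ 2.47%


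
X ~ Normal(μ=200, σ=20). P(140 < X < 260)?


z₁=(140-200)/20=-3.0, z₂=(260-200)/20=3.0
P = Φ(3.0) - Φ(-3.0) = 0.998650 - 0.001350 = 0.997300 ≈ 0.9973

P(140 < X < 260) ≈ 0.9973


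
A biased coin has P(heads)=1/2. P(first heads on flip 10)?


Geometric: P(X=10) = (1-p)^(k-1)×p = (1/2)^9×1/2 = 1/1024

P(X=10) = 1/1024 ≈ 0.10%


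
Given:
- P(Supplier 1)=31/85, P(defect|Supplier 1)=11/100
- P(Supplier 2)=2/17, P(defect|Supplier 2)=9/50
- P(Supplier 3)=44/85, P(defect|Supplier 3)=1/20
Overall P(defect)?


P(B) = Σ P(B|Aᵢ)×P(Aᵢ)
  11/100×31/85 = 341/8500
  9/50×2/17 = 9/425
  1/20×44/85 = 11/425
Sum = 741/8500

P(defect) = 741/8500 ≈ 8.72%


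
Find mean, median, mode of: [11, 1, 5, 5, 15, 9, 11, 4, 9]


Sorted: [1, 4, 5, 5, 9, 9, 11, 11, 15]
Mean = 70/9
Median = 9
Freq: {11: 2, 1: 1, 5: 2, 15: 1, 9: 2, 4: 1}
Mode: [5, 9, 11]

Mean=70/9, Median=9, Mode=[5, 9, 11]


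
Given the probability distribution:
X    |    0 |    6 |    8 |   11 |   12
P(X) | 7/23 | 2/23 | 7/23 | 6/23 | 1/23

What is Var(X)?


E[X] = 146/23
E[X²] = 1390/23
Var(X) = E[X²] - (E[X])² = 1390/23 - 21316/529 = 10654/529

Var(X) = 10654/529 ≈ 20.1399


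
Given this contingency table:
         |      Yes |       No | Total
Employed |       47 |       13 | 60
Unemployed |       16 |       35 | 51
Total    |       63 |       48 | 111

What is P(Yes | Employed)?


P(Yes | Employed) = 47/(47+13) = 47/60

P(Yes|Employed) = 47/60 ≈ 78.33%


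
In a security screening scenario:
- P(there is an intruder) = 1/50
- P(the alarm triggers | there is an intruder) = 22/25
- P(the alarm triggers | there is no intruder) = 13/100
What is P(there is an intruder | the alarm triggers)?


Using Bayes' theorem:
P(A|B) = P(B|A)·P(A) / P(B)

P(the alarm triggers) = 22/25 × 1/50 + 13/100 × 49/50
= 11/625 + 637/5000 = 29/200

P(there is an intruder|the alarm triggers) = (11/625) / (29/200) = 88/725

P(there is an intruder|the alarm triggers) = 88/725 ≈ 12.14%


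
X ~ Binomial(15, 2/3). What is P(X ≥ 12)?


P(X ≥ 12) = Σ P(X=i) for i=12..15
P(X=12) = 1863680/14348907
P(X=13) = 286720/4782969
P(X=14) = 81920/4782969
P(X=15) = 32768/14348907
Sum = 3002368/14348907

P(X ≥ 12) = 3002368/14348907 ≈ 20.92%


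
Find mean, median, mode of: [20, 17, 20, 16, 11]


Sorted: [11, 16, 17, 20, 20]
Mean = 84/5
Median = 17
Freq: {20: 2, 17: 1, 16: 1, 11: 1}
Mode: [20]

Mean=84/5, Median=17, Mode=20


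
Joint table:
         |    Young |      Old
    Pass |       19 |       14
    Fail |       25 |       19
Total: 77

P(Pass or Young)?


P(Pass∨Young) = P(Pass) + P(Young) - P(Pass∧Young)
= (33 + 44 - 19)/77 = 58/77

P = 58/77 ≈ 75.32%


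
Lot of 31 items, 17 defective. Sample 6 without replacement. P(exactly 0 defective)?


Hypergeometric: C(17,0)×C(14,6)/C(31,6)
= 1×3003/736281 = 11/2697

P(X=0) = 11/2697 ≈ 0.41%


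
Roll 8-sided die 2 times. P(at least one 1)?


P(no 1)^2 = (7/8)^2 = 49/64
P(≥1) = 1 - 49/64 = 15/64

P = 15/64 ≈ 23.44%


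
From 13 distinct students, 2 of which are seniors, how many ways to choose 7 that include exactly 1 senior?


Choose 1 of the 2 seniors and 6 of the other 11 students:
C(2,1)×C(11,6) = 2×462 = 924

924


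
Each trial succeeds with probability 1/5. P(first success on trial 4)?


Geometric: P(X=4) = (1-p)^(k-1)×p = (4/5)^3×1/5 = 64/625

P(X=4) = 64/625 ≈ 10.24%


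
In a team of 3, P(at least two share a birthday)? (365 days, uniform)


P(all different) = Π(365-i)/365 for i=0..2
= 0.991796
P(match) = 1 - 0.991796 = 0.008204

P ≈ 0.0082 ≈ 0.82%


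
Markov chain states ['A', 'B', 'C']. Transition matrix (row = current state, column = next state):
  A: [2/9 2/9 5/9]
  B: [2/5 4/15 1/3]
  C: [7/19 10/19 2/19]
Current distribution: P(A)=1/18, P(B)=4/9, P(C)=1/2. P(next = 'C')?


P(next=C) = Σᵢ P(now=i)×P(i→C)
= 1/18×5/9 + 4/9×1/3 + 1/2×2/19
= 5/162 + 4/27 + 1/19 = 713/3078

P = 713/3078 ≈ 0.2316


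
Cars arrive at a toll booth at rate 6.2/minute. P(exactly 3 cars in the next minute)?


Poisson(λ=6.2): P(X=3) = e^(-λ)×λ^k/k!
= e^(-6.2) × 6.2^3 / 3!
≈ 0.002029430636 × 238.328 / 6 ≈ 0.080612

P(X=3) ≈ 0.080612 ≈ 8.06%


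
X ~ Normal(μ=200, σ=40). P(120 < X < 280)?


z₁=(120-200)/40=-2.0, z₂=(280-200)/40=2.0
P = Φ(2.0) - Φ(-2.0) = 0.977250 - 0.022750 = 0.954500 ≈ 0.9545

P(120 < X < 280) ≈ 0.9545


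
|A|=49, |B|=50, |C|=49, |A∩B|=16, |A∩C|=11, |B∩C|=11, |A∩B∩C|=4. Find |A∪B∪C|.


|A∪B∪C| = 49+50+49-16-11-11+4 = 114

|A∪B∪C| = 114


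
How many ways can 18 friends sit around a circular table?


Circular arrangements of 18 distinct objects: fix one position to break rotational symmetry.
(n-1)! = 17! = 355687428096000

355687428096000


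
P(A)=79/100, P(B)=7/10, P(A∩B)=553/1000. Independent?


P(A)×P(B) = 553/1000
P(A∩B) = 553/1000
Equal ✓ → Independent

Yes, independent


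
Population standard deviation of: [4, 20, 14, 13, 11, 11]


Mean = 73/6
  (4-73/6)²=2401/36
  (20-73/6)²=2209/36
  (14-73/6)²=121/36
  (13-73/6)²=25/36
  (11-73/6)²=49/36
  (11-73/6)²=49/36
Σ(x-μ)² = 809/6
σ² = (809/6)/6 = 809/36

σ = √(809/36) ≈ 4.7405


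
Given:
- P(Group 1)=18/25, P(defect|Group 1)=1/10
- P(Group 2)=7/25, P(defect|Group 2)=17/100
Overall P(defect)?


P(B) = Σ P(B|Aᵢ)×P(Aᵢ)
  1/10×18/25 = 9/125
  17/100×7/25 = 119/2500
Sum = 299/2500

P(defect) = 299/2500 ≈ 11.96%


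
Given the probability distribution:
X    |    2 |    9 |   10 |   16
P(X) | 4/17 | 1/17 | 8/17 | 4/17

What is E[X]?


E[X] = Σ x·P(X=x)
= (2)×(4/17) + (9)×(1/17) + (10)×(8/17) + (16)×(4/17)
= 161/17

E[X] = 161/17


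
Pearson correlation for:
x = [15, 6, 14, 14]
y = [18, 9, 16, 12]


n=4, Σx=49, Σy=55, Σxy=716, Σx²=653, Σy²=805
r = (4×716 - 49×55)/√((4×653 - 49²)(4×805 - 55²))
= 169/√(211×195) = 169/√41145 ≈ 169/202.8423 ≈ 0.8332

r ≈ 0.8332


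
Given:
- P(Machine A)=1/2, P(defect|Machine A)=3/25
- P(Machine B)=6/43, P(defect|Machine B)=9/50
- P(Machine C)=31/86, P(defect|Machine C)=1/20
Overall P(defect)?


P(B) = Σ P(B|Aᵢ)×P(Aᵢ)
  3/25×1/2 = 3/50
  9/50×6/43 = 27/1075
  1/20×31/86 = 31/1720
Sum = 887/8600

P(defect) = 887/8600 ≈ 10.31%


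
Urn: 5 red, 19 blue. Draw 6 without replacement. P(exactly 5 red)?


Hypergeometric: C(5,5)×C(19,1)/C(24,6)
= 1×19/134596 = 1/7084

P(X=5) = 1/7084 ≈ 0.01%


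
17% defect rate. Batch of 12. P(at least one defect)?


P(all good) = (83/100)^12 = 106890007738661124410161/1000000000000000000000000
P(≥1 defect) = 893109992261338875589839/1000000000000000000000000

P = 893109992261338875589839/1000000000000000000000000 ≈ 89.31%


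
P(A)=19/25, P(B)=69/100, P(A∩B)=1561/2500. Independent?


P(A)×P(B) = 1311/2500
P(A∩B) = 1561/2500
Not equal → NOT independent

No, not independent


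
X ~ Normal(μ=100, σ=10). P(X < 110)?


z = (110-100)/10 = 1.0
P(Z < 1.0) = 0.8413

P(X < 110) ≈ 0.8413


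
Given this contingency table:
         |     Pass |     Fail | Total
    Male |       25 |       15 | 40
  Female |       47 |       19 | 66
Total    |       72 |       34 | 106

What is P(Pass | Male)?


P(Pass | Male) = 25/(25+15) = 25/40 = 5/8

P(Pass|Male) = 5/8 ≈ 62.50%


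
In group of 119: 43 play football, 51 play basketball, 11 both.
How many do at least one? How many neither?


|A∪B| = 43+51-11 = 83
Neither = 119-83 = 36

At least one: 83; Neither: 36


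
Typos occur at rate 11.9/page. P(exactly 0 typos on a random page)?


Poisson(λ=11.9): P(X=0) = e^(-λ)×λ^k/k!
= e^(-11.9) × 11.9^0 / 0!
≈ 6.790404807e-06 × 1 / 1 ≈ 0.000007

P(X=0) ≈ 0.000007 ≈ 0.00%


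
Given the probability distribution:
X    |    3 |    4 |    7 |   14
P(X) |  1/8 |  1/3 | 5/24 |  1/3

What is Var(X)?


E[X] = 47/6
E[X²] = 82
Var(X) = E[X²] - (E[X])² = 82 - 2209/36 = 743/36

Var(X) = 743/36 ≈ 20.6389


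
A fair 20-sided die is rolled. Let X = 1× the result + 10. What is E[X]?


E[die] = (1+20)/2 = 21/2
E[X] = 1×21/2 + 10 = 41/2

E[X] = 41/2


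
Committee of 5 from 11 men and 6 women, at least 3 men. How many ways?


Count by #men:
  3M,2W: C(11,3)×C(6,2)=2475
  4M,1W: C(11,4)×C(6,1)=1980
  5M,0W: C(11,5)×C(6,0)=462
Total = 4917

4917


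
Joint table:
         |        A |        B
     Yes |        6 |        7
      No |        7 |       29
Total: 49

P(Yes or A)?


P(Yes∨A) = P(Yes) + P(A) - P(Yes∧A)
= (13 + 13 - 6)/49 = 20/49

P = 20/49 ≈ 40.82%


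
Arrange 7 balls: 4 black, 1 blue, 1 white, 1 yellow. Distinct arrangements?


7!/(4!×1!×1!×1!) = 210

210


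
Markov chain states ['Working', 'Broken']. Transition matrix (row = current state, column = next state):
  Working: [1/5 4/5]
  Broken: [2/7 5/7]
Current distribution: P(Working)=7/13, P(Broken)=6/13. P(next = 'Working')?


P(next=Working) = Σᵢ P(now=i)×P(i→Working)
= 7/13×1/5 + 6/13×2/7
= 7/65 + 12/91 = 109/455

P = 109/455 ≈ 0.2396


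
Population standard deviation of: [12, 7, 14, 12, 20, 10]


Mean = 75/6 = 25/2
  (12-25/2)²=1/4
  (7-25/2)²=121/4
  (14-25/2)²=9/4
  (12-25/2)²=1/4
  (20-25/2)²=225/4
  (10-25/2)²=25/4
Σ(x-μ)² = 191/2
σ² = (191/2)/6 = 191/12

σ = √(191/12) ≈ 3.9896


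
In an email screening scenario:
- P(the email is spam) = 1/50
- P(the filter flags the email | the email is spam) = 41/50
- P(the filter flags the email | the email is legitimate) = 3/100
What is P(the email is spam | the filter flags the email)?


Using Bayes' theorem:
P(A|B) = P(B|A)·P(A) / P(B)

P(the filter flags the email) = 41/50 × 1/50 + 3/100 × 49/50
= 41/2500 + 147/5000 = 229/5000

P(the email is spam|the filter flags the email) = (41/2500) / (229/5000) = 82/229

P(the email is spam|the filter flags the email) = 82/229 ≈ 35.81%


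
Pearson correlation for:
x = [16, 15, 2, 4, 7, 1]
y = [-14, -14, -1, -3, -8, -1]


n=6, Σx=45, Σy=-41, Σxy=-505, Σx²=551, Σy²=467
r = (6×(-505) - 45×(-41))/√((6×551 - 45²)(6×467 - (-41)²))
= -1185/√(1281×1121) = -1185/√1436001 ≈ -1185/1198.3326 ≈ -0.9889

r ≈ -0.9889


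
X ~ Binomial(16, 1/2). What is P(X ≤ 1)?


P(X ≤ 1) = Σ P(X=i) for i=0..1
P(X=0) = 1/65536
P(X=1) = 1/4096
Sum = 17/65536

P(X ≤ 1) = 17/65536 ≈ 0.03%


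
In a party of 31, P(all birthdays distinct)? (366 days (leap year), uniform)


P(all different) = Π(366-i)/366 for i=0..30
= (366/366)×(365/366)×...×(336/366)
= 0.270541

P ≈ 0.2705 ≈ 27.05%


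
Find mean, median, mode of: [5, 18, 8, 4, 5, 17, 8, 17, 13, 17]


Sorted: [4, 5, 5, 8, 8, 13, 17, 17, 17, 18]
Mean = 112/10 = 56/5
Median = 21/2
Freq: {5: 2, 18: 1, 8: 2, 4: 1, 17: 3, 13: 1}
Mode: [17]

Mean=56/5, Median=21/2, Mode=17


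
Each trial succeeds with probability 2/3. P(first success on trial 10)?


Geometric: P(X=10) = (1-p)^(k-1)×p = (1/3)^9×2/3 = 2/59049

P(X=10) = 2/59049 ≈ 0.00%


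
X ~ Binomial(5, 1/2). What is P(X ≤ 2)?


P(X ≤ 2) = Σ P(X=i) for i=0..2
P(X=0) = 1/32
P(X=1) = 5/32
P(X=2) = 5/16
Sum = 1/2

P(X ≤ 2) = 1/2 ≈ 50.00%


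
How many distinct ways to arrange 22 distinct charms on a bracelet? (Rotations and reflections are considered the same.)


Free circular arrangements: rotations and reflections both identified.
(n-1)!/2 = 21!/2 = 51090942171709440000/2 = 25545471085854720000

25545471085854720000


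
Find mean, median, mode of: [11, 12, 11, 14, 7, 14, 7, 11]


Sorted: [7, 7, 11, 11, 11, 12, 14, 14]
Mean = 87/8
Median = 11
Freq: {11: 3, 12: 1, 14: 2, 7: 2}
Mode: [11]

Mean=87/8, Median=11, Mode=11


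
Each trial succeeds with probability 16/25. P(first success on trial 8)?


Geometric: P(X=8) = (1-p)^(k-1)×p = (9/25)^7×16/25 = 76527504/152587890625

P(X=8) = 76527504/152587890625 ≈ 0.05%


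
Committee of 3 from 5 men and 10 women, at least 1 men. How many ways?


Count by #men:
  1M,2W: C(5,1)×C(10,2)=225
  2M,1W: C(5,2)×C(10,1)=100
  3M,0W: C(5,3)×C(10,0)=10
Total = 335

335


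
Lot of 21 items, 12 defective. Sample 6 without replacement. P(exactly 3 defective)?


Hypergeometric: C(12,3)×C(9,3)/C(21,6)
= 220×84/54264 = 110/323

P(X=3) = 110/323 ≈ 34.06%


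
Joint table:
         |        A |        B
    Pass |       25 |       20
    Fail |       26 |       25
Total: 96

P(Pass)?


P(Pass) = (25+20)/96 = 45/96 = 15/32

P(Pass) = 15/32 ≈ 46.88%


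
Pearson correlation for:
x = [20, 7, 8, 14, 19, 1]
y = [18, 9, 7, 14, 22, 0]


n=6, Σx=69, Σy=70, Σxy=1093, Σx²=1071, Σy²=1134
r = (6×1093 - 69×70)/√((6×1071 - 69²)(6×1134 - 70²))
= 1728/√(1665×1904) = 1728/√3170160 ≈ 1728/1780.4943 ≈ 0.9705

r ≈ 0.9705


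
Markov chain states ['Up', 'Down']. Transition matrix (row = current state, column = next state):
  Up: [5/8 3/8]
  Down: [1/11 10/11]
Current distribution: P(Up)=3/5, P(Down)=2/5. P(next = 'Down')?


P(next=Down) = Σᵢ P(now=i)×P(i→Down)
= 3/5×3/8 + 2/5×10/11
= 9/40 + 4/11 = 259/440

P = 259/440 ≈ 0.5886


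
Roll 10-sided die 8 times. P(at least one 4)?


P(no 4)^8 = (9/10)^8 = 43046721/100000000
P(≥1) = 1 - 43046721/100000000 = 56953279/100000000

P = 56953279/100000000 ≈ 56.95%


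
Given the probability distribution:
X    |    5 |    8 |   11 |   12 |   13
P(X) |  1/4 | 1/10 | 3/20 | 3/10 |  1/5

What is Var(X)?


E[X] = 99/10
E[X²] = 539/5
Var(X) = E[X²] - (E[X])² = 539/5 - 9801/100 = 979/100

Var(X) = 979/100 ≈ 9.7900


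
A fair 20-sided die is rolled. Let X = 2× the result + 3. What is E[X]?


E[die] = (1+20)/2 = 21/2
E[X] = 2×21/2 + 3 = 24

E[X] = 24


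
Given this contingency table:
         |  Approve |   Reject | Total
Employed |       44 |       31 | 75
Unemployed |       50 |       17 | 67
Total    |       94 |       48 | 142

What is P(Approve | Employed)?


P(Approve | Employed) = 44/(44+31) = 44/75

P(Approve|Employed) = 44/75 ≈ 58.67%


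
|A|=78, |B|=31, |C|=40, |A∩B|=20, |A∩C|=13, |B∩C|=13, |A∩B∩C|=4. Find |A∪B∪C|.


|A∪B∪C| = 78+31+40-20-13-13+4 = 107

|A∪B∪C| = 107


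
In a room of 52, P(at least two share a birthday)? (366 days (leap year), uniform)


P(all different) = Π(366-i)/366 for i=0..51
= 0.022238
P(match) = 1 - 0.022238 = 0.977762

P ≈ 0.9778 ≈ 97.78%


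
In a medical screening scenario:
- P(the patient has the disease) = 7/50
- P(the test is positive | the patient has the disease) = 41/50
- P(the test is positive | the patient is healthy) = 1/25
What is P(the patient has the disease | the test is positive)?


Using Bayes' theorem:
P(A|B) = P(B|A)·P(A) / P(B)

P(the test is positive) = 41/50 × 7/50 + 1/25 × 43/50
= 287/2500 + 43/1250 = 373/2500

P(the patient has the disease|the test is positive) = (287/2500) / (373/2500) = 287/373

P(the patient has the disease|the test is positive) = 287/373 ≈ 76.94%


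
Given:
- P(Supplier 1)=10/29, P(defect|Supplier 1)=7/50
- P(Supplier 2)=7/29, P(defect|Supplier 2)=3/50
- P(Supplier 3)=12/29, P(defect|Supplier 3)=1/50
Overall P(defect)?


P(B) = Σ P(B|Aᵢ)×P(Aᵢ)
  7/50×10/29 = 7/145
  3/50×7/29 = 21/1450
  1/50×12/29 = 6/725
Sum = 103/1450

P(defect) = 103/1450 ≈ 7.10%


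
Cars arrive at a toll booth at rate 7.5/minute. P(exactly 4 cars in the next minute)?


Poisson(λ=7.5): P(X=4) = e^(-λ)×λ^k/k!
= e^(-7.5) × 7.5^4 / 4!
≈ 0.0005530843701 × 3164.0625 / 24 ≈ 0.072916

P(X=4) ≈ 0.072916 ≈ 7.29%


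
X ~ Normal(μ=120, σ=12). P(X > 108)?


z = (108-120)/12 = -1.0
P(X > 108) = 1 - P(Z ≤ -1.0) = 1 - 0.1587 = 0.8413

P(X > 108) ≈ 0.8413


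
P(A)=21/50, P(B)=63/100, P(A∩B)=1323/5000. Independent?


P(A)×P(B) = 1323/5000
P(A∩B) = 1323/5000
Equal ✓ → Independent

Yes, independent


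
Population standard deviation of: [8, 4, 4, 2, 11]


Mean = 29/5
  (8-29/5)²=121/25
  (4-29/5)²=81/25
  (4-29/5)²=81/25
  (2-29/5)²=361/25
  (11-29/5)²=676/25
Σ(x-μ)² = 264/5
σ² = (264/5)/5 = 264/25

σ = √(264/25) ≈ 3.2496


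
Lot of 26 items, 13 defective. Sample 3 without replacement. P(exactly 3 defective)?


Hypergeometric: C(13,3)×C(13,0)/C(26,3)
= 286×1/2600 = 11/100

P(X=3) = 11/100 ≈ 11.00%


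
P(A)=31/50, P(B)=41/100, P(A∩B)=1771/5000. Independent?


P(A)×P(B) = 1271/5000
P(A∩B) = 1771/5000
Not equal → NOT independent

No, not independent


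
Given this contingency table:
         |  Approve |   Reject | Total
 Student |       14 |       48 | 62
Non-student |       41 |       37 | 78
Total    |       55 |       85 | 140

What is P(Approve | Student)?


P(Approve | Student) = 14/(14+48) = 14/62 = 7/31

P(Approve|Student) = 7/31 ≈ 22.58%


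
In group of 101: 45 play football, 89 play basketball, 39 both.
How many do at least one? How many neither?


|A∪B| = 45+89-39 = 95
Neither = 101-95 = 6

At least one: 95; Neither: 6


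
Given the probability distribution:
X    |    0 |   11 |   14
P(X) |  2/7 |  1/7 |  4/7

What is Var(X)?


E[X] = 67/7
E[X²] = 905/7
Var(X) = E[X²] - (E[X])² = 905/7 - 4489/49 = 1846/49

Var(X) = 1846/49 ≈ 37.6735


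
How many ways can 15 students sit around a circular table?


Circular arrangements of 15 distinct objects: fix one position to break rotational symmetry.
(n-1)! = 14! = 87178291200

87178291200


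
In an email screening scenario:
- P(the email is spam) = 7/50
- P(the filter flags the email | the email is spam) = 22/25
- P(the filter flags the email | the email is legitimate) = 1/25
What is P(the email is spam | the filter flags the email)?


Using Bayes' theorem:
P(A|B) = P(B|A)·P(A) / P(B)

P(the filter flags the email) = 22/25 × 7/50 + 1/25 × 43/50
= 77/625 + 43/1250 = 197/1250

P(the email is spam|the filter flags the email) = (77/625) / (197/1250) = 154/197

P(the email is spam|the filter flags the email) = 154/197 ≈ 78.17%


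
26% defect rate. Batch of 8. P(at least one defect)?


P(all good) = (37/50)^8 = 3512479453921/39062500000000
P(≥1 defect) = 35550020546079/39062500000000

P = 35550020546079/39062500000000 ≈ 91.01%


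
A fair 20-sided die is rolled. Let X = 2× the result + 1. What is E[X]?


E[die] = (1+20)/2 = 21/2
E[X] = 2×21/2 + 1 = 22

E[X] = 22


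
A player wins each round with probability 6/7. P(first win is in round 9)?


Geometric: P(X=9) = (1-p)^(k-1)×p = (1/7)^8×6/7 = 6/40353607

P(X=9) = 6/40353607 ≈ 0.00%


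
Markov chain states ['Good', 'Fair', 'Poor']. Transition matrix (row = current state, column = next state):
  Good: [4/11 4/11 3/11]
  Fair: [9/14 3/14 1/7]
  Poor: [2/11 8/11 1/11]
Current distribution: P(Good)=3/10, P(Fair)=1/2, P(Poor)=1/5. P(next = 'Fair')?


P(next=Fair) = Σᵢ P(now=i)×P(i→Fair)
= 3/10×4/11 + 1/2×3/14 + 1/5×8/11
= 6/55 + 3/28 + 8/55 = 557/1540

P = 557/1540 ≈ 0.3617


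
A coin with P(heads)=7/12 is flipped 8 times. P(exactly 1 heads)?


Binomial: P(X=1) = C(8,1)×p^1×(1-p)^7
= 8 × 7/12 × 78125/35831808 = 546875/53747712

P(X=1) = 546875/53747712 ≈ 1.02%


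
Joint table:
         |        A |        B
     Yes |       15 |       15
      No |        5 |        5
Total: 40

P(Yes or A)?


P(Yes∨A) = P(Yes) + P(A) - P(Yes∧A)
= (30 + 20 - 15)/40 = 35/40 = 7/8

P = 7/8 ≈ 87.50%


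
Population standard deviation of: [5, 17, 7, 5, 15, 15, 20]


Mean = 84/7 = 12
  (5-12)²=49
  (17-12)²=25
  (7-12)²=25
  (5-12)²=49
  (15-12)²=9
  (15-12)²=9
  (20-12)²=64
Σ(x-μ)² = 230
σ² = 230/7

σ = √(230/7) ≈ 5.7321


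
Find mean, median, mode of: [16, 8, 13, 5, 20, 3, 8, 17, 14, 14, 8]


Sorted: [3, 5, 8, 8, 8, 13, 14, 14, 16, 17, 20]
Mean = 126/11
Median = 13
Freq: {16: 1, 8: 3, 13: 1, 5: 1, 20: 1, 3: 1, 17: 1, 14: 2}
Mode: [8]

Mean=126/11, Median=13, Mode=8


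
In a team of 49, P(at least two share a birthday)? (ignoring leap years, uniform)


P(all different) = Π(365-i)/365 for i=0..48
= 0.034220
P(match) = 1 - 0.034220 = 0.965780

P ≈ 0.9658 ≈ 96.58%


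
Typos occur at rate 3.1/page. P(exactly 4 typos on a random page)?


Poisson(λ=3.1): P(X=4) = e^(-λ)×λ^k/k!
= e^(-3.1) × 3.1^4 / 4!
≈ 0.04504920239 × 92.3521 / 24 ≈ 0.173350

P(X=4) ≈ 0.173350 ≈ 17.33%


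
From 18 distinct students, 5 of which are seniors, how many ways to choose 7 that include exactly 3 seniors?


Choose 3 of the 5 seniors and 4 of the other 13 students:
C(5,3)×C(13,4) = 10×715 = 7150

7150


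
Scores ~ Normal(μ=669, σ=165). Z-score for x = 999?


z = (x - μ)/σ = (999 - 669)/165 = 2.0

z = 2.0


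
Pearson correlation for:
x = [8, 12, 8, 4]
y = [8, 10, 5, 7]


n=4, Σx=32, Σy=30, Σxy=252, Σx²=288, Σy²=238
r = (4×252 - 32×30)/√((4×288 - 32²)(4×238 - 30²))
= 48/√(128×52) = 48/√6656 ≈ 48/81.5843 ≈ 0.5883

r ≈ 0.5883


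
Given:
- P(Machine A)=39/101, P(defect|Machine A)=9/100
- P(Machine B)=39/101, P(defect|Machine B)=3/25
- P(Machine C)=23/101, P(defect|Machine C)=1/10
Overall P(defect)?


P(B) = Σ P(B|Aᵢ)×P(Aᵢ)
  9/100×39/101 = 351/10100
  3/25×39/101 = 117/2525
  1/10×23/101 = 23/1010
Sum = 1049/10100

P(defect) = 1049/10100 ≈ 10.39%


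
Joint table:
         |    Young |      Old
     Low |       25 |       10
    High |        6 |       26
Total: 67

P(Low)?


P(Low) = (25+10)/67 = 35/67

P(Low) = 35/67 ≈ 52.24%


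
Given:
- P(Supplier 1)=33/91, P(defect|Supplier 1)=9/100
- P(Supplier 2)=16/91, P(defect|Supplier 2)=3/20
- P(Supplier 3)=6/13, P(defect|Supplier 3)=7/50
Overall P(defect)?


P(B) = Σ P(B|Aᵢ)×P(Aᵢ)
  9/100×33/91 = 297/9100
  3/20×16/91 = 12/455
  7/50×6/13 = 21/325
Sum = 45/364

P(defect) = 45/364 ≈ 12.36%


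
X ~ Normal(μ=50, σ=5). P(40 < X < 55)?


z₁=(40-50)/5=-2.0, z₂=(55-50)/5=1.0
P = Φ(1.0) - Φ(-2.0) = 0.841345 - 0.022750 = 0.818595 ≈ 0.8186

P(40 < X < 55) ≈ 0.8186


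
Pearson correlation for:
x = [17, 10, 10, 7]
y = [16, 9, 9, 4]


n=4, Σx=44, Σy=38, Σxy=480, Σx²=538, Σy²=434
r = (4×480 - 44×38)/√((4×538 - 44²)(4×434 - 38²))
= 248/√(216×292) = 248/√63072 ≈ 248/251.1414 ≈ 0.9875

r ≈ 0.9875


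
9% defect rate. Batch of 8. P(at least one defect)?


P(all good) = (91/100)^8 = 4702525276151521/10000000000000000
P(≥1 defect) = 5297474723848479/10000000000000000

P = 5297474723848479/10000000000000000 ≈ 52.97%


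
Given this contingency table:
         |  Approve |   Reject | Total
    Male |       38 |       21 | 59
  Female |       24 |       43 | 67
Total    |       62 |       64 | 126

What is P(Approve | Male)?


P(Approve | Male) = 38/(38+21) = 38/59

P(Approve|Male) = 38/59 ≈ 64.41%


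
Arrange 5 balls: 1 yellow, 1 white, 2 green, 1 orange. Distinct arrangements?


5!/(1!×1!×2!×1!) = 60

60


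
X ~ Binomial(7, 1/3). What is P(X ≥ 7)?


P(X ≥ 7) = Σ P(X=i) for i=7..7
P(X=7) = 1/2187
Sum = 1/2187

P(X ≥ 7) = 1/2187 ≈ 0.05%


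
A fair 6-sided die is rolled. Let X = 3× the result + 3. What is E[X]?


E[die] = (1+6)/2 = 7/2
E[X] = 3×7/2 + 3 = 27/2

E[X] = 27/2


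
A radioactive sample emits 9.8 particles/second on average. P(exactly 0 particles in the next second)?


Poisson(λ=9.8): P(X=0) = e^(-λ)×λ^k/k!
= e^(-9.8) × 9.8^0 / 0!
≈ 5.545159943e-05 × 1 / 1 ≈ 0.000055

P(X=0) ≈ 0.000055 ≈ 0.01%


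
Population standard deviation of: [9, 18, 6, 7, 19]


Mean = 59/5
  (9-59/5)²=196/25
  (18-59/5)²=961/25
  (6-59/5)²=841/25
  (7-59/5)²=576/25
  (19-59/5)²=1296/25
Σ(x-μ)² = 774/5
σ² = (774/5)/5 = 774/25

σ = √(774/25) ≈ 5.5642


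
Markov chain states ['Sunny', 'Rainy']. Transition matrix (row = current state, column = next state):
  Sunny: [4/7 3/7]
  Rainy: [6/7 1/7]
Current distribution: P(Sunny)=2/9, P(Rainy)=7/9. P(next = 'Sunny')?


P(next=Sunny) = Σᵢ P(now=i)×P(i→Sunny)
= 2/9×4/7 + 7/9×6/7
= 8/63 + 2/3 = 50/63

P = 50/63 ≈ 0.7937


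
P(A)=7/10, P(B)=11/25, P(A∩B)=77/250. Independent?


P(A)×P(B) = 77/250
P(A∩B) = 77/250
Equal ✓ → Independent

Yes, independent


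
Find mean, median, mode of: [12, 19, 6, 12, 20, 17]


Sorted: [6, 12, 12, 17, 19, 20]
Mean = 86/6 = 43/3
Median = 29/2
Freq: {12: 2, 19: 1, 6: 1, 20: 1, 17: 1}
Mode: [12]

Mean=43/3, Median=29/2, Mode=12
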